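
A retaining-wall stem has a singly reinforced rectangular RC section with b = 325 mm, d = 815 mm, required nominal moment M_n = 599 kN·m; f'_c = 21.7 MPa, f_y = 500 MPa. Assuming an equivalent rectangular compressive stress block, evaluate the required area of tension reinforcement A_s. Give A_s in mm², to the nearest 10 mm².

A_s ≈ 1600 mm²

With M_n = 0.85 f'_c a b (d − a/2), solve the quadratic for a:
a = d − √(d² − 2M_n/(0.85 f'_c b)) = 815 − √(815² − 2 × 599×10⁶/(0.85 × 21.7 × 325)) = 133.55 mm.
A_s = 0.85 f'_c a b / f_y = 0.85 × 21.7 × 133.55 × 325 / 500 = 1601.2 mm².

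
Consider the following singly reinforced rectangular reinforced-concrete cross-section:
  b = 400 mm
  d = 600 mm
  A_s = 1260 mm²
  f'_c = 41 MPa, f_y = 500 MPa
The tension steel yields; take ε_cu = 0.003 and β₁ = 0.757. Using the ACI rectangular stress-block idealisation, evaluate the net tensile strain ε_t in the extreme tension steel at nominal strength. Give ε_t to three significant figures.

ε_t ≈ 0.0272

a = A_s f_y/(0.85 f'_c b) = 45.19 mm.
β₁ = 0.757, so c = a/β₁ = 45.19/0.757 = 59.70 mm.
From the linear strain diagram with ε_cu = 0.003: ε_t = 0.003 (d − c)/c = 0.003 × (600 − 59.70)/59.70 = 0.0272.
Since ε_t ≥ 0.005, the section is tension-controlled.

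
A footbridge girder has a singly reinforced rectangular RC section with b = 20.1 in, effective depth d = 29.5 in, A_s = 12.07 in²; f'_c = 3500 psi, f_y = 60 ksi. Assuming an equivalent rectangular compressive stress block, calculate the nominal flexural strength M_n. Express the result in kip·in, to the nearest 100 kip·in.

T = A_s f_y = 12.07 × 60 = 724.2 kips.
a = T/(0.85 f'_c b) = 724.2/(0.85 × 3.5 × 20.1) = 12.111 in.
M_n = T(d − a/2) = 724.2 × (29.5 − 6.0555) = 16978.5 kip·in.

M_n ≈ 17000 kip·in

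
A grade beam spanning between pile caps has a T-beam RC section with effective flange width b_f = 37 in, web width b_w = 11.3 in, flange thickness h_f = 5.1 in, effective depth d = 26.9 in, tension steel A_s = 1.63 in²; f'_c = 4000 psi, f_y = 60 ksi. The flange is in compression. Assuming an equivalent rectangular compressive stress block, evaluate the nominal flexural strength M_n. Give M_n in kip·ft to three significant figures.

M_n ≈ 216 kip·ft

Tension: T = A_s f_y = 1.63 × 60 = 97.8 kips.
Try a within the flange: a = T/(0.85 f'_c b_f) = 97.8/(0.85 × 4 × 37) = 0.777 in.
Since a = 0.777 ≤ h_f = 5.1 in, the stress block lies entirely in the flange; analyse as a rectangular beam of width b_f.
M_n = T(d − a/2) = 97.8 × (26.9 − 0.3885) = 2592.8 kip·in.
M_n = 2592.8/12 = 216.07 kip·ft.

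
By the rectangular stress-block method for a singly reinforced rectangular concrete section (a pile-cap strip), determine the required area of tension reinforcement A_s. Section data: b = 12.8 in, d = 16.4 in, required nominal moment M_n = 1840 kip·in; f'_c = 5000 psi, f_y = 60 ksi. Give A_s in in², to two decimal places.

A_s ≈ 2.01 in²

From M_n = 0.85 f'_c a b (d − a/2):
a = d − √(d² − 2M_n/(0.85 f'_c b)) = 16.4 − √(16.4² − 2 × 1840/(0.85 × 5 × 12.8)) = 2.212 in.
A_s = 0.85 f'_c a b / f_y = 0.85 × 5 × 2.212 × 12.8 / 60 = 2.006 in².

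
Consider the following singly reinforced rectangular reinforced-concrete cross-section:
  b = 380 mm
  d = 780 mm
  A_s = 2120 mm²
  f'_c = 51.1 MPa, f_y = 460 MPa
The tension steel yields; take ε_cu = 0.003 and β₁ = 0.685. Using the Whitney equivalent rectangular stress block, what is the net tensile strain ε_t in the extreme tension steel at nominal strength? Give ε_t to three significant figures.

ε_t ≈ 0.0241

a = A_s f_y/(0.85 f'_c b) = 59.08 mm.
β₁ = 0.685, so c = a/β₁ = 59.08/0.685 = 86.25 mm.
From the linear strain diagram with ε_cu = 0.003: ε_t = 0.003 (d − c)/c = 0.003 × (780 − 86.25)/86.25 = 0.0241.
Since ε_t ≥ 0.005, the section is tension-controlled.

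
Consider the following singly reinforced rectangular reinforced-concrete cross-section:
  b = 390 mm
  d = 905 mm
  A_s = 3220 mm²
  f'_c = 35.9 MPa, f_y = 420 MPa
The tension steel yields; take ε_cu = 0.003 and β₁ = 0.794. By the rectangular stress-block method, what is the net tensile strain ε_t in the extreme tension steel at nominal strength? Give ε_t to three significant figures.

a = A_s f_y/(0.85 f'_c b) = 113.64 mm.
β₁ = 0.794, so c = a/β₁ = 113.64/0.794 = 143.12 mm.
From the linear strain diagram with ε_cu = 0.003: ε_t = 0.003 (d − c)/c = 0.003 × (905 − 143.12)/143.12 = 0.0160.
Since ε_t ≥ 0.005, the section is tension-controlled.

ε_t ≈ 0.0160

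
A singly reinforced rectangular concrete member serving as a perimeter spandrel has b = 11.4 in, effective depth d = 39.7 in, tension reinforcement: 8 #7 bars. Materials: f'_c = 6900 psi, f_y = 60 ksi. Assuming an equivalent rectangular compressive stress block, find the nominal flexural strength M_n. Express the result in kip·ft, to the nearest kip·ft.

M_n ≈ 901 kip·ft

A_s = 8 × 0.6 = 4.8 in².
T = A_s f_y = 4.8 × 60 = 288 kips.
a = T/(0.85 f'_c b) = 288/(0.85 × 6.9 × 11.4) = 4.307 in.
M_n = T(d − a/2) = 288 × (39.7 − 2.1535) = 10813.4 kip·in = 10813.4/12 = 901.12 kip·ft.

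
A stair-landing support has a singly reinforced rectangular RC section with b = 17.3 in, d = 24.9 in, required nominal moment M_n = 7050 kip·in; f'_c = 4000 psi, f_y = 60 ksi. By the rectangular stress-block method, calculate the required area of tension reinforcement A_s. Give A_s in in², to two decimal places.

From M_n = 0.85 f'_c a b (d − a/2):
a = d − √(d² − 2M_n/(0.85 f'_c b)) = 24.9 − √(24.9² − 2 × 7050/(0.85 × 4 × 17.3)) = 5.399 in.
A_s = 0.85 f'_c a b / f_y = 0.85 × 4 × 5.399 × 17.3 / 60 = 5.293 in².

A_s ≈ 5.29 in²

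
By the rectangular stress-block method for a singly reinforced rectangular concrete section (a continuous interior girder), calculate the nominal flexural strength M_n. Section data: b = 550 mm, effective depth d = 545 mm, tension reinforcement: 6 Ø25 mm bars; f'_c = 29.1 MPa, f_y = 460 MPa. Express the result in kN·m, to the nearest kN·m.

M_n ≈ 671 kN·m

A_s = 6 × 491 = 2946 mm².
T = A_s f_y = 2946 × 460 = 1355160 N = 1355.16 kN.
From C = T: a = T/(0.85 f'_c b) = 1355160/(0.85 × 29.1 × 550) = 99.61 mm.
M_n = T(d − a/2) = 1355.16 kN × (545 − 49.805) mm = 671.07 kN·m.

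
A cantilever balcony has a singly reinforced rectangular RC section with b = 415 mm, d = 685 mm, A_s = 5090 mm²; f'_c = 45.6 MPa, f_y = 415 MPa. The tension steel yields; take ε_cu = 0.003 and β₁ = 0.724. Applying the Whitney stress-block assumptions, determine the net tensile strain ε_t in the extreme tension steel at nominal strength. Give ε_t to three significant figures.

a = A_s f_y/(0.85 f'_c b) = 131.32 mm.
β₁ = 0.724, so c = a/β₁ = 131.32/0.724 = 181.38 mm.
From the linear strain diagram with ε_cu = 0.003: ε_t = 0.003 (d − c)/c = 0.003 × (685 − 181.38)/181.38 = 0.00833.
Since ε_t ≥ 0.005, the section is tension-controlled.

ε_t ≈ 0.00833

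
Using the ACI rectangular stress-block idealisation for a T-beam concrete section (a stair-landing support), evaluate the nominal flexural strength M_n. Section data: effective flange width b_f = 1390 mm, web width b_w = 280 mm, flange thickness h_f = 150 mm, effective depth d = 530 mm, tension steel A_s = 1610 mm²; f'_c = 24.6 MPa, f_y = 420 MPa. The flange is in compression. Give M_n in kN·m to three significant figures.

M_n ≈ 351 kN·m

Tension: T = A_s f_y = 1610 × 420 = 676200 N.
Try a within the flange: a = T/(0.85 f'_c b_f) = 676200/(0.85 × 24.6 × 1390) = 23.27 mm.
Since a = 23.27 ≤ h_f = 150 mm, the stress block lies entirely in the flange; analyse as a rectangular beam of width b_f.
M_n = T(d − a/2) = 676200 × (530 − 11.635) = 350.52 × 10⁶ N·mm.
M_n = 350.52 kN·m.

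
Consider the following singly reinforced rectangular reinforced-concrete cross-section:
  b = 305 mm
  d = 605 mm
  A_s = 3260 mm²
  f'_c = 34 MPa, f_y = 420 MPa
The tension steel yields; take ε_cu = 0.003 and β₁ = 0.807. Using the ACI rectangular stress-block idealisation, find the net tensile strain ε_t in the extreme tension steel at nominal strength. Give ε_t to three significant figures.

a = A_s f_y/(0.85 f'_c b) = 155.33 mm.
β₁ = 0.807, so c = a/β₁ = 155.33/0.807 = 192.48 mm.
From the linear strain diagram with ε_cu = 0.003: ε_t = 0.003 (d − c)/c = 0.003 × (605 − 192.48)/192.48 = 0.00643.
Since ε_t ≥ 0.005, the section is tension-controlled.

ε_t ≈ 0.00643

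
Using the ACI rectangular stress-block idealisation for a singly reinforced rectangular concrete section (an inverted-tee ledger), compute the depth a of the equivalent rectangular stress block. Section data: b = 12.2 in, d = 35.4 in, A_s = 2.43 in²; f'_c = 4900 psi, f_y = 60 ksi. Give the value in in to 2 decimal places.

T = A_s f_y = 2.43 × 60 = 145.8 kips.
a = T/(0.85 f'_c b) = 145.8/(0.85 × 4.9 × 12.2) = 2.87 in.

a ≈ 2.87 in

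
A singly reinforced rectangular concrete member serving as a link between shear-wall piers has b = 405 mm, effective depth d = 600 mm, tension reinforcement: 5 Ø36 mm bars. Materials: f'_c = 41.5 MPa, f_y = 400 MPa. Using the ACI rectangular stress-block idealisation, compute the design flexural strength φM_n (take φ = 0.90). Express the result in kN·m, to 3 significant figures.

A_s = 5 × 1018 = 5090 mm².
T = A_s f_y = 5090 × 400 = 2036000 N = 2036 kN.
From C = T: a = T/(0.85 f'_c b) = 2036000/(0.85 × 41.5 × 405) = 142.51 mm.
M_n = T(d − a/2) = 2036 kN × (600 − 71.255) mm = 1076.52 kN·m.
φM_n = 0.90 × 1076.52 = 968.87 kN·m.

φM_n ≈ 969 kN·m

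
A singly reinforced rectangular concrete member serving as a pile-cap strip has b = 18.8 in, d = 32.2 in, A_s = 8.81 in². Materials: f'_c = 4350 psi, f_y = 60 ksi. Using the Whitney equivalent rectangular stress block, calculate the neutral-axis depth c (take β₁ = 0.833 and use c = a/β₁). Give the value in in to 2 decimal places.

T = A_s f_y = 8.81 × 60 = 528.6 kips.
a = T/(0.85 f'_c b) = 528.6/(0.85 × 4.35 × 18.8) = 7.6043 in.
With β₁ = 0.833, c = a/β₁ = 7.6043/0.833 = 9.13 in.

c ≈ 9.13 in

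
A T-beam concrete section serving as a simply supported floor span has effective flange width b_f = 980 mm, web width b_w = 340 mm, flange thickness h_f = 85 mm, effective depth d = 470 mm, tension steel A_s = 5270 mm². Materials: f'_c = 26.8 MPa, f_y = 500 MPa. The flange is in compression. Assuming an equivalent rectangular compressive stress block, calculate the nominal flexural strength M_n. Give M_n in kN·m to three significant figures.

Tension: T = A_s f_y = 5270 × 500 = 2635000 N.
Try a within the flange: a = T/(0.85 f'_c b_f) = 2635000/(0.85 × 26.8 × 980) = 118.03 mm.
a = 118.03 > h_f = 85 mm: the block extends into the web. Split into flange-overhang and web parts.
C_f = 0.85 f'_c (b_f − b_w) h_f = 0.85 × 26.8 × (980 − 340) × 85 = 1239232 N.
Remaining web compression depth: a_w = (T − C_f)/(0.85 f'_c b_w) = (2635000 − 1239232)/(0.85 × 26.8 × 340) = 180.21 mm.
M_n = C_f(d − h_f/2) + (T − C_f)(d − a_w/2) = 1239232 × (470 − 42.5) + 1395768 × (470 − 90.105) = 529.77 + 530.25 = 1060.02 × 10⁶ N·mm.
M_n = 1060.02 kN·m.

M_n ≈ 1060 kN·m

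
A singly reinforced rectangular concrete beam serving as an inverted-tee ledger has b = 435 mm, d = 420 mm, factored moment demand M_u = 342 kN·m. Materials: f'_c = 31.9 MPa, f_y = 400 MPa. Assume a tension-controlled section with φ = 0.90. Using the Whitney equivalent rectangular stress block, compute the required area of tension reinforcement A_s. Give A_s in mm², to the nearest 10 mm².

M_n = M_u/φ = 342/0.90 = 380 kN·m.
With M_n = 0.85 f'_c a b (d − a/2), solve the quadratic for a:
a = d − √(d² − 2M_n/(0.85 f'_c b)) = 420 − √(420² − 2 × 380×10⁶/(0.85 × 31.9 × 435)) = 85.39 mm.
A_s = 0.85 f'_c a b / f_y = 0.85 × 31.9 × 85.39 × 435 / 400 = 2517.9 mm².

A_s ≈ 2520 mm²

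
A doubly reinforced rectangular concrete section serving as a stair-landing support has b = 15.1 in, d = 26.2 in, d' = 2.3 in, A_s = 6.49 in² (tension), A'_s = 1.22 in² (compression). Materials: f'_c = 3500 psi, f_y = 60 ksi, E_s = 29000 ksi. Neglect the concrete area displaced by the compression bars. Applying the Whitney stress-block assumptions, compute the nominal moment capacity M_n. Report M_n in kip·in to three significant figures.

M_n ≈ 8920 kip·in

Assume both steels yield.
a = (A_s − A'_s) f_y/(0.85 f'_c b) = (6.49 − 1.22) × 60/(0.85 × 3.5 × 15.1) = 7.039 in.
c = a/β₁ = 7.039/0.85 = 8.281 in; ε'_s = 0.003(c − d')/c = 0.0022 ≥ ε_y = 0.0021, so the compression steel yields.
M_n = (A_s − A'_s) f_y (d − a/2) + A'_s f_y (d − d') = 316.2 × (26.2 − 3.5195) + 73.2 × (26.2 − 2.3) = 7171.6 + 1749.5 = 8921.1 kip·in.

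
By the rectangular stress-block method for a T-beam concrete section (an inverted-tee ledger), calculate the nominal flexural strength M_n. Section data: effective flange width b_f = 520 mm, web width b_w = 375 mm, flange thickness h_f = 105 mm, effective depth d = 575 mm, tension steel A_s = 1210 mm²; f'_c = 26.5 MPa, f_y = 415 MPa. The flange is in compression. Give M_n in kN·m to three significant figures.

Tension: T = A_s f_y = 1210 × 415 = 502150 N.
Try a within the flange: a = T/(0.85 f'_c b_f) = 502150/(0.85 × 26.5 × 520) = 42.87 mm.
Since a = 42.87 ≤ h_f = 105 mm, the stress block lies entirely in the flange; analyse as a rectangular beam of width b_f.
M_n = T(d − a/2) = 502150 × (575 − 21.435) = 277.97 × 10⁶ N·mm.
M_n = 277.97 kN·m.

M_n ≈ 278 kN·m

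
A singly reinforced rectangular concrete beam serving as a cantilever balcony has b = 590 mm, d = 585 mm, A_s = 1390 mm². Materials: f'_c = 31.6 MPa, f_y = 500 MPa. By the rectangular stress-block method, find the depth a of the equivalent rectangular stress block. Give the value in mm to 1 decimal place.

a ≈ 43.9 mm

T = A_s f_y = 1390 × 500 = 695000 N = 695 kN.
Setting C = 0.85 f'_c a b equal to T: a = 695000/(0.85 × 31.6 × 590) = 43.9 mm.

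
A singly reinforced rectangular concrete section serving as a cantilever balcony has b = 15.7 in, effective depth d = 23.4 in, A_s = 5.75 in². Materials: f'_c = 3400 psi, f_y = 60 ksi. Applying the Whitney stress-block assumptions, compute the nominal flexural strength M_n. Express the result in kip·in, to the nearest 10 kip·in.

M_n ≈ 6760 kip·in

T = A_s f_y = 5.75 × 60 = 345 kips.
a = T/(0.85 f'_c b) = 345/(0.85 × 3.4 × 15.7) = 7.604 in.
M_n = T(d − a/2) = 345 × (23.4 − 3.802) = 6761.3 kip·in.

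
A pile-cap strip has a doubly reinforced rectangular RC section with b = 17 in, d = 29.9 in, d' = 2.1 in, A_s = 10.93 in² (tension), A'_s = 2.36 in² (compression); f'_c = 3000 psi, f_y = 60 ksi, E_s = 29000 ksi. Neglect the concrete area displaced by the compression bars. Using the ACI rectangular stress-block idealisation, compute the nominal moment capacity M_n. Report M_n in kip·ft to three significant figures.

Assume both steels yield.
a = (A_s − A'_s) f_y/(0.85 f'_c b) = (10.93 − 2.36) × 60/(0.85 × 3 × 17) = 11.862 in.
c = a/β₁ = 11.862/0.85 = 13.955 in; ε'_s = 0.003(c − d')/c = 0.0025 ≥ ε_y = 0.0021, so the compression steel yields.
M_n = (A_s − A'_s) f_y (d − a/2) + A'_s f_y (d − d') = 514.2 × (29.9 − 5.931) + 141.6 × (29.9 − 2.1) = 12324.9 + 3936.5 = 16261.4 kip·in = 16261.4/12 = 1355.12 kip·ft.

M_n ≈ 1360 kip·ft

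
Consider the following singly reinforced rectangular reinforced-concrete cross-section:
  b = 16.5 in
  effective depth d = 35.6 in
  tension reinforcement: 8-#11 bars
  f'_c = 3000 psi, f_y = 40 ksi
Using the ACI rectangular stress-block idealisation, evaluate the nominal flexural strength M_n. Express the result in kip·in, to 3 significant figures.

A_s = 8 × 1.56 = 12.48 in².
T = A_s f_y = 12.48 × 40 = 499.2 kips.
a = T/(0.85 f'_c b) = 499.2/(0.85 × 3 × 16.5) = 11.865 in.
M_n = T(d − a/2) = 499.2 × (35.6 − 5.9325) = 14810.0 kip·in.

M_n ≈ 14800 kip·in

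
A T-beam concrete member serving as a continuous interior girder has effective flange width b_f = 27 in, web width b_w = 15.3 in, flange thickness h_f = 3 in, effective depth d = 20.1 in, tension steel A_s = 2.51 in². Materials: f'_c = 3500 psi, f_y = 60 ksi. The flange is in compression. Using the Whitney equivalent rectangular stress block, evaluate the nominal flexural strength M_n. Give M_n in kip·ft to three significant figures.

Tension: T = A_s f_y = 2.51 × 60 = 150.6 kips.
Try a within the flange: a = T/(0.85 f'_c b_f) = 150.6/(0.85 × 3.5 × 27) = 1.875 in.
Since a = 1.875 ≤ h_f = 3 in, the stress block lies entirely in the flange; analyse as a rectangular beam of width b_f.
M_n = T(d − a/2) = 150.6 × (20.1 − 0.9375) = 2885.9 kip·in.
M_n = 2885.9/12 = 240.49 kip·ft.

M_n ≈ 240 kip·ft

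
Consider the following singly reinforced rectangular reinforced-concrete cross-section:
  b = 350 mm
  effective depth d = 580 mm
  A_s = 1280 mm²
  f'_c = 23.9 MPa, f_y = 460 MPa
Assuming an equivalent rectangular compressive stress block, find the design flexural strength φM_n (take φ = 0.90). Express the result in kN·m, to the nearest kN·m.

T = A_s f_y = 1280 × 460 = 588800 N = 588.8 kN.
From C = T: a = T/(0.85 f'_c b) = 588800/(0.85 × 23.9 × 350) = 82.81 mm.
M_n = T(d − a/2) = 588.8 kN × (580 − 41.405) mm = 317.12 kN·m.
φM_n = 0.90 × 317.12 = 285.41 kN·m.

φM_n ≈ 285 kN·m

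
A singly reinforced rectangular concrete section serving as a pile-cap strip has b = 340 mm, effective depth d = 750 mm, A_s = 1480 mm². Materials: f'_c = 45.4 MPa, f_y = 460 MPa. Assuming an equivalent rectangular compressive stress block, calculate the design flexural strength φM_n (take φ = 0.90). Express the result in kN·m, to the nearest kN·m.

T = A_s f_y = 1480 × 460 = 680800 N = 680.8 kN.
From C = T: a = T/(0.85 f'_c b) = 680800/(0.85 × 45.4 × 340) = 51.89 mm.
M_n = T(d − a/2) = 680.8 kN × (750 − 25.945) mm = 492.94 kN·m.
φM_n = 0.90 × 492.94 = 443.65 kN·m.

φM_n ≈ 444 kN·m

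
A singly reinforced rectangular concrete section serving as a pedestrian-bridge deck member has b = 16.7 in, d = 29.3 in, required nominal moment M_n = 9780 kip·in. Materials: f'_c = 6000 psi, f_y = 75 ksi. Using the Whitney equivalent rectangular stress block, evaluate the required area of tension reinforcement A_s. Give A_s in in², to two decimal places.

A_s ≈ 4.80 in²

From M_n = 0.85 f'_c a b (d − a/2):
a = d − √(d² − 2M_n/(0.85 f'_c b)) = 29.3 − √(29.3² − 2 × 9780/(0.85 × 6 × 16.7)) = 4.223 in.
A_s = 0.85 f'_c a b / f_y = 0.85 × 6 × 4.223 × 16.7 / 75 = 4.796 in².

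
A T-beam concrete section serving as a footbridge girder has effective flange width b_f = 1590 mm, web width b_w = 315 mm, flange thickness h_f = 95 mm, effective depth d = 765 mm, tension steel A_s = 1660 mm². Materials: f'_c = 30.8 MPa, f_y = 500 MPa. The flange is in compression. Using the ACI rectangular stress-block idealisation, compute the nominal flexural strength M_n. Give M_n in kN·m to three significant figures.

Tension: T = A_s f_y = 1660 × 500 = 830000 N.
Try a within the flange: a = T/(0.85 f'_c b_f) = 830000/(0.85 × 30.8 × 1590) = 19.94 mm.
Since a = 19.94 ≤ h_f = 95 mm, the stress block lies entirely in the flange; analyse as a rectangular beam of width b_f.
M_n = T(d − a/2) = 830000 × (765 − 9.97) = 626.67 × 10⁶ N·mm.
M_n = 626.67 kN·m.

M_n ≈ 627 kN·m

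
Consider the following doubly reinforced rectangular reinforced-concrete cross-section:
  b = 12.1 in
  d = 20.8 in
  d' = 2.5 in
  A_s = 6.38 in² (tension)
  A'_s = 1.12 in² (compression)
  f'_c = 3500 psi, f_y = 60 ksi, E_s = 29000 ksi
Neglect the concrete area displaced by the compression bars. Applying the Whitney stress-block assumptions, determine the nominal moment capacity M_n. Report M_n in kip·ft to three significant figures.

Assume both steels yield.
a = (A_s − A'_s) f_y/(0.85 f'_c b) = (6.38 − 1.12) × 60/(0.85 × 3.5 × 12.1) = 8.767 in.
c = a/β₁ = 8.767/0.85 = 10.314 in; ε'_s = 0.003(c − d')/c = 0.0023 ≥ ε_y = 0.0021, so the compression steel yields.
M_n = (A_s − A'_s) f_y (d − a/2) + A'_s f_y (d − d') = 315.6 × (20.8 − 4.3835) + 67.2 × (20.8 − 2.5) = 5181.0 + 1229.8 = 6410.8 kip·in = 6410.8/12 = 534.23 kip·ft.

M_n ≈ 534 kip·ft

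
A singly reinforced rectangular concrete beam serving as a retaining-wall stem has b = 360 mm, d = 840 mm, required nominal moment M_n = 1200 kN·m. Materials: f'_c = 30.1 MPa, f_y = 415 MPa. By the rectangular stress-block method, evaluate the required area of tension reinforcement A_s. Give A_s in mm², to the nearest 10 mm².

With M_n = 0.85 f'_c a b (d − a/2), solve the quadratic for a:
a = d − √(d² − 2M_n/(0.85 f'_c b)) = 840 − √(840² − 2 × 1200×10⁶/(0.85 × 30.1 × 360)) = 172.89 mm.
A_s = 0.85 f'_c a b / f_y = 0.85 × 30.1 × 172.89 × 360 / 415 = 3837.2 mm².

A_s ≈ 3840 mm²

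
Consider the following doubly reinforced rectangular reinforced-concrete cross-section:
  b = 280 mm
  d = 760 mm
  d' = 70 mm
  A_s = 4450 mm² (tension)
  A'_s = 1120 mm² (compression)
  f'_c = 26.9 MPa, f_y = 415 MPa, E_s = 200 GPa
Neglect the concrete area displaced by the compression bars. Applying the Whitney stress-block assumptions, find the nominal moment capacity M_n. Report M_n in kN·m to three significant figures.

Assume both tension and compression steel yield.
Net tension couple steel: A_s − A'_s = 3330 mm².
a = (A_s − A'_s) f_y / (0.85 f'_c b) = 1381950/(0.85 × 26.9 × 280) = 215.86 mm.
c = a/β₁ = 215.86/0.85 = 253.95 mm; ε'_s = 0.003(c − d')/c = 0.0022 ≥ f_y/E_s = 0.0021, so compression steel does yield.
M_n = (A_s − A'_s) f_y (d − a/2) + A'_s f_y (d − d') = [1381950 × (760 − 107.93) + 464800 × (760 − 70)] × 10⁻⁶ = 901.13 + 320.71 = 1221.84 kN·m.

M_n ≈ 1220 kN·m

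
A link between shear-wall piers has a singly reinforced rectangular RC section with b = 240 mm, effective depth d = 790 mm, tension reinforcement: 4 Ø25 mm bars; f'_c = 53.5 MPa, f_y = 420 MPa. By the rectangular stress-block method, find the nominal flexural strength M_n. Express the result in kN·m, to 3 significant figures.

M_n ≈ 620 kN·m

A_s = 4 × 491 = 1964 mm².
T = A_s f_y = 1964 × 420 = 824880 N = 824.88 kN.
From C = T: a = T/(0.85 f'_c b) = 824880/(0.85 × 53.5 × 240) = 75.58 mm.
M_n = T(d − a/2) = 824.88 kN × (790 − 37.79) mm = 620.48 kN·m.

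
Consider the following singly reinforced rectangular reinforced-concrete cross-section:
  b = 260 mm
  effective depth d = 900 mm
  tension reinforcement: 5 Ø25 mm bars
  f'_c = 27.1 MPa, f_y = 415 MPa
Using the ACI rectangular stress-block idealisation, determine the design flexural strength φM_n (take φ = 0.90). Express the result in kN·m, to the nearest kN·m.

A_s = 5 × 491 = 2455 mm².
T = A_s f_y = 2455 × 415 = 1018825 N = 1018.825 kN.
From C = T: a = T/(0.85 f'_c b) = 1018825/(0.85 × 27.1 × 260) = 170.11 mm.
M_n = T(d − a/2) = 1018.825 kN × (900 − 85.055) mm = 830.29 kN·m.
φM_n = 0.90 × 830.29 = 747.26 kN·m.

φM_n ≈ 747 kN·m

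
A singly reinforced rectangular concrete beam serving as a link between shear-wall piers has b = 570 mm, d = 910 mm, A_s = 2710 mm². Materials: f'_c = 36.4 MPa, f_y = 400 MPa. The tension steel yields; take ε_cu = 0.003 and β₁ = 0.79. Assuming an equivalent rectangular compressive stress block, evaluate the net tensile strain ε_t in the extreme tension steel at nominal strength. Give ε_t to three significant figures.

ε_t ≈ 0.0321

a = A_s f_y/(0.85 f'_c b) = 61.47 mm.
β₁ = 0.79, so c = a/β₁ = 61.47/0.79 = 77.81 mm.
From the linear strain diagram with ε_cu = 0.003: ε_t = 0.003 (d − c)/c = 0.003 × (910 − 77.81)/77.81 = 0.0321.
Since ε_t ≥ 0.005, the section is tension-controlled.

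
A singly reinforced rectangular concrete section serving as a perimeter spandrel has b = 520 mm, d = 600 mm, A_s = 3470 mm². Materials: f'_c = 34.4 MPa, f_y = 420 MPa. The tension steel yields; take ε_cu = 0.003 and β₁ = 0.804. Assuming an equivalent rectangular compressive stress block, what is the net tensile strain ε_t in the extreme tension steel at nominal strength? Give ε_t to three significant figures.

ε_t ≈ 0.0121

a = A_s f_y/(0.85 f'_c b) = 95.85 mm.
β₁ = 0.804, so c = a/β₁ = 95.85/0.804 = 119.22 mm.
From the linear strain diagram with ε_cu = 0.003: ε_t = 0.003 (d − c)/c = 0.003 × (600 − 119.22)/119.22 = 0.0121.
Since ε_t ≥ 0.005, the section is tension-controlled.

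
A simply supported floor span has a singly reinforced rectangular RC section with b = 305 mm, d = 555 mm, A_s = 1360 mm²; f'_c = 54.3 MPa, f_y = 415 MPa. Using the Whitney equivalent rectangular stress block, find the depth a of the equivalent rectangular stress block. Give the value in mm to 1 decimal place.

a ≈ 40.1 mm

T = A_s f_y = 1360 × 415 = 564400 N = 564.4 kN.
Setting C = 0.85 f'_c a b equal to T: a = 564400/(0.85 × 54.3 × 305) = 40.1 mm.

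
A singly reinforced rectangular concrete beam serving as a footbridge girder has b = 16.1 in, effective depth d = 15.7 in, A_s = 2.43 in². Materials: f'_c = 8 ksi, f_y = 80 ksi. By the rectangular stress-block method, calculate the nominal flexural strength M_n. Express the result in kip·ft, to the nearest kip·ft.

T = A_s f_y = 2.43 × 80 = 194.4 kips.
a = T/(0.85 f'_c b) = 194.4/(0.85 × 8 × 16.1) = 1.776 in.
M_n = T(d − a/2) = 194.4 × (15.7 − 0.888) = 2879.5 kip·in = 2879.5/12 = 239.96 kip·ft.

M_n ≈ 240 kip·ft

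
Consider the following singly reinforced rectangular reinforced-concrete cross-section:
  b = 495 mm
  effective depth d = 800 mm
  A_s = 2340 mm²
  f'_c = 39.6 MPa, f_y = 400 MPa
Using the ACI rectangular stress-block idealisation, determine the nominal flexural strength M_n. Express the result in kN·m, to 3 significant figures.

T = A_s f_y = 2340 × 400 = 936000 N = 936 kN.
From C = T: a = T/(0.85 f'_c b) = 936000/(0.85 × 39.6 × 495) = 56.18 mm.
M_n = T(d − a/2) = 936 kN × (800 − 28.09) mm = 722.51 kN·m.

M_n ≈ 723 kN·m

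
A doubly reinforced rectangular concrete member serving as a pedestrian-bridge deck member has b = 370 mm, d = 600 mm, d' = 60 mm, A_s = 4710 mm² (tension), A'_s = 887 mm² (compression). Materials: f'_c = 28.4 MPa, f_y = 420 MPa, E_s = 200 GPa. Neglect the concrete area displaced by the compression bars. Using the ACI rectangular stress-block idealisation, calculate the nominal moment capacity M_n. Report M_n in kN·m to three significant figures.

Assume both tension and compression steel yield.
Net tension couple steel: A_s − A'_s = 3823 mm².
a = (A_s − A'_s) f_y / (0.85 f'_c b) = 1605660/(0.85 × 28.4 × 370) = 179.77 mm.
c = a/β₁ = 179.77/0.847 = 212.24 mm; ε'_s = 0.003(c − d')/c = 0.0022 ≥ f_y/E_s = 0.0021, so compression steel does yield.
M_n = (A_s − A'_s) f_y (d − a/2) + A'_s f_y (d − d') = [1605660 × (600 − 89.885) + 372540 × (600 − 60)] × 10⁻⁶ = 819.07 + 201.17 = 1020.24 kN·m.

M_n ≈ 1020 kN·m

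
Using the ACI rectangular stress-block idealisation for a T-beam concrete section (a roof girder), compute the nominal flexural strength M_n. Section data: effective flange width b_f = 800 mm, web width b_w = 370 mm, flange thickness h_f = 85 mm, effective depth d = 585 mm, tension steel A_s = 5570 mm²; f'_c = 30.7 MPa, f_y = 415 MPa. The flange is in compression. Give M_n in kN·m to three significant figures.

M_n ≈ 1220 kN·m

Tension: T = A_s f_y = 5570 × 415 = 2311550 N.
Try a within the flange: a = T/(0.85 f'_c b_f) = 2311550/(0.85 × 30.7 × 800) = 110.73 mm.
a = 110.73 > h_f = 85 mm: the block extends into the web. Split into flange-overhang and web parts.
C_f = 0.85 f'_c (b_f − b_w) h_f = 0.85 × 30.7 × (800 − 370) × 85 = 953772 N.
Remaining web compression depth: a_w = (T − C_f)/(0.85 f'_c b_w) = (2311550 − 953772)/(0.85 × 30.7 × 370) = 140.63 mm.
M_n = C_f(d − h_f/2) + (T − C_f)(d − a_w/2) = 953772 × (585 − 42.5) + 1357778 × (585 − 70.315) = 517.42 + 698.83 = 1216.25 × 10⁶ N·mm.
M_n = 1216.25 kN·m.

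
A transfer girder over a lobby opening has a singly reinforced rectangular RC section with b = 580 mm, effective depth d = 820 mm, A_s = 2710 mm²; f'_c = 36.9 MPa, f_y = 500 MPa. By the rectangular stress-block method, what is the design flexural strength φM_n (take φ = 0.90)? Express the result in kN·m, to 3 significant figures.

T = A_s f_y = 2710 × 500 = 1355000 N = 1355 kN.
From C = T: a = T/(0.85 f'_c b) = 1355000/(0.85 × 36.9 × 580) = 74.48 mm.
M_n = T(d − a/2) = 1355 kN × (820 − 37.24) mm = 1060.64 kN·m.
φM_n = 0.90 × 1060.64 = 954.58 kN·m.

φM_n ≈ 955 kN·m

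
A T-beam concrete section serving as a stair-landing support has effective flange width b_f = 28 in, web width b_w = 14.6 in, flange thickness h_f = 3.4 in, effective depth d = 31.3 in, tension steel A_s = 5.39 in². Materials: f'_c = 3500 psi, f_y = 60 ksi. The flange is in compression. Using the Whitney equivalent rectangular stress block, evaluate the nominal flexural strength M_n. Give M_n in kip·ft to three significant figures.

M_n ≈ 790 kip·ft

Tension: T = A_s f_y = 5.39 × 60 = 323.4 kips.
Try a within the flange: a = T/(0.85 f'_c b_f) = 323.4/(0.85 × 3.5 × 28) = 3.882 in.
a = 3.882 > h_f = 3.4 in: the block extends into the web. Split into flange-overhang and web parts.
C_f = 0.85 f'_c (b_f − b_w) h_f = 0.85 × 3.5 × (28 − 14.6) × 3.4 = 135.5 kips.
Remaining web compression depth: a_w = (T − C_f)/(0.85 f'_c b_w) = (323.4 − 135.5)/(0.85 × 3.5 × 14.6) = 4.326 in.
M_n = C_f(d − h_f/2) + (T − C_f)(d − a_w/2) = 135.5 × (31.3 − 1.7) + 187.9 × (31.3 − 2.163) = 4010.8 + 5474.8 = 9485.6 kip·in.
M_n = 9485.6/12 = 790.47 kip·ft.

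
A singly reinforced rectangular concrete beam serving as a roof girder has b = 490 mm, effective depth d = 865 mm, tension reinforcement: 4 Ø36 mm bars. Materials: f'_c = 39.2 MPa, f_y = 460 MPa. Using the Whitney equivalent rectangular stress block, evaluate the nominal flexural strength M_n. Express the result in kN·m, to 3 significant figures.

M_n ≈ 1510 kN·m

A_s = 4 × 1018 = 4072 mm².
T = A_s f_y = 4072 × 460 = 1873120 N = 1873.12 kN.
From C = T: a = T/(0.85 f'_c b) = 1873120/(0.85 × 39.2 × 490) = 114.73 mm.
M_n = T(d − a/2) = 1873.12 kN × (865 − 57.365) mm = 1512.80 kN·m.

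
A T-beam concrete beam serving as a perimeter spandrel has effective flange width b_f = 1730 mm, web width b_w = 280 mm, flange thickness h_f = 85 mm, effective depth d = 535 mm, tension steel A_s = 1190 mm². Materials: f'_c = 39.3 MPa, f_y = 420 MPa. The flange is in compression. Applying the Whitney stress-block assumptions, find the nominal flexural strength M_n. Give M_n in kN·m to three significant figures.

M_n ≈ 265 kN·m

Tension: T = A_s f_y = 1190 × 420 = 499800 N.
Try a within the flange: a = T/(0.85 f'_c b_f) = 499800/(0.85 × 39.3 × 1730) = 8.65 mm.
Since a = 8.65 ≤ h_f = 85 mm, the stress block lies entirely in the flange; analyse as a rectangular beam of width b_f.
M_n = T(d − a/2) = 499800 × (535 − 4.325) = 265.23 × 10⁶ N·mm.
M_n = 265.23 kN·m.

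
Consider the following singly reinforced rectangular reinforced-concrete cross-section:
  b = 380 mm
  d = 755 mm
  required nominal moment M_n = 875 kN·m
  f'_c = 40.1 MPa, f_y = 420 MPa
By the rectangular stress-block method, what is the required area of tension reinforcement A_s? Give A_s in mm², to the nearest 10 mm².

With M_n = 0.85 f'_c a b (d − a/2), solve the quadratic for a:
a = d − √(d² − 2M_n/(0.85 f'_c b)) = 755 − √(755² − 2 × 875×10⁶/(0.85 × 40.1 × 380)) = 95.52 mm.
A_s = 0.85 f'_c a b / f_y = 0.85 × 40.1 × 95.52 × 380 / 420 = 2945.7 mm².

A_s ≈ 2950 mm²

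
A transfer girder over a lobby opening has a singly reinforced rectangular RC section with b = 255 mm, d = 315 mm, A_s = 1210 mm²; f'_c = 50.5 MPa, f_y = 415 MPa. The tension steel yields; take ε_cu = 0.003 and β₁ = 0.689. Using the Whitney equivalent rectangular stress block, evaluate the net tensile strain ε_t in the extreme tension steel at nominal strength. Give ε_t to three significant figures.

ε_t ≈ 0.0112

a = A_s f_y/(0.85 f'_c b) = 45.88 mm.
β₁ = 0.689, so c = a/β₁ = 45.88/0.689 = 66.59 mm.
From the linear strain diagram with ε_cu = 0.003: ε_t = 0.003 (d − c)/c = 0.003 × (315 − 66.59)/66.59 = 0.0112.
Since ε_t ≥ 0.005, the section is tension-controlled.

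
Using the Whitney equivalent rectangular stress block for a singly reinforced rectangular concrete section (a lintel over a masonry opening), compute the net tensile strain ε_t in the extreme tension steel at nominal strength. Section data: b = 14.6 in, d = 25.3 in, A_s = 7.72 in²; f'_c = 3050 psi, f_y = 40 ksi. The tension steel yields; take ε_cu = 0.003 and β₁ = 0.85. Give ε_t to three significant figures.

ε_t ≈ 0.00491

a = A_s f_y/(0.85 f'_c b) = 8.158 in.
β₁ = 0.85, so c = a/β₁ = 8.158/0.85 = 9.598 in.
From the linear strain diagram with ε_cu = 0.003: ε_t = 0.003 (d − c)/c = 0.003 × (25.3 − 9.598)/9.598 = 0.00491.
ε_t is between 0.004 and 0.005 — transition zone.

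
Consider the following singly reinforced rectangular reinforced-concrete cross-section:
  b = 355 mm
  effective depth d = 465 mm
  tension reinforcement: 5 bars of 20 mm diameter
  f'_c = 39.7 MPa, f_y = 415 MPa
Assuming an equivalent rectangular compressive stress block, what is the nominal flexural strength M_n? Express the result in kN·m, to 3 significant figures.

A_s = 5 × 314 = 1570 mm².
T = A_s f_y = 1570 × 415 = 651550 N = 651.55 kN.
From C = T: a = T/(0.85 f'_c b) = 651550/(0.85 × 39.7 × 355) = 54.39 mm.
M_n = T(d − a/2) = 651.55 kN × (465 − 27.195) mm = 285.25 kN·m.

M_n ≈ 285 kN·m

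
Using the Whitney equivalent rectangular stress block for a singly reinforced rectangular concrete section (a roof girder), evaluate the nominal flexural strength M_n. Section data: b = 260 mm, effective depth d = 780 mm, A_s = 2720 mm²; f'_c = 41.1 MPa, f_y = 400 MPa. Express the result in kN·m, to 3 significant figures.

T = A_s f_y = 2720 × 400 = 1088000 N = 1088 kN.
From C = T: a = T/(0.85 f'_c b) = 1088000/(0.85 × 41.1 × 260) = 119.78 mm.
M_n = T(d − a/2) = 1088 kN × (780 − 59.89) mm = 783.48 kN·m.

M_n ≈ 783 kN·m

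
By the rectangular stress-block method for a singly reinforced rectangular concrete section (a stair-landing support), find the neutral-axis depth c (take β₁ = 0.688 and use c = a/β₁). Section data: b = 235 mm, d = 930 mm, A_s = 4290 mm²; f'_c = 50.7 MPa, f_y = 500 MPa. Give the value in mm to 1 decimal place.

T = A_s f_y = 4290 × 500 = 2145000 N = 2145 kN.
Setting C = 0.85 f'_c a b equal to T: a = 2145000/(0.85 × 50.7 × 235) = 211.803 mm.
With β₁ = 0.688, c = a/β₁ = 211.803/0.688 = 307.9 mm.

c ≈ 307.9 mm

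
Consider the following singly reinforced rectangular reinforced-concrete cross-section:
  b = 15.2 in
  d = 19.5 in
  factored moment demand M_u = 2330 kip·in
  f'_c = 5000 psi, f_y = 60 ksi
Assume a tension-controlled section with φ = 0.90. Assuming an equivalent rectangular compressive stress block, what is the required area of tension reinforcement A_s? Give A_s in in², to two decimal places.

M_n = M_u/φ = 2330/0.90 = 2588.89 kip·in.
From M_n = 0.85 f'_c a b (d − a/2):
a = d − √(d² − 2M_n/(0.85 f'_c b)) = 19.5 − √(19.5² − 2 × 2588.89/(0.85 × 5 × 15.2)) = 2.177 in.
A_s = 0.85 f'_c a b / f_y = 0.85 × 5 × 2.177 × 15.2 / 60 = 2.344 in².

A_s ≈ 2.34 in²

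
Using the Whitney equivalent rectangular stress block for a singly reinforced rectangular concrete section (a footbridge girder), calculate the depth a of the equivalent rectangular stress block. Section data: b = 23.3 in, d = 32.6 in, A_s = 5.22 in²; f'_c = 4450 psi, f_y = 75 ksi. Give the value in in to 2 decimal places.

a ≈ 4.44 in

T = A_s f_y = 5.22 × 75 = 391.5 kips.
a = T/(0.85 f'_c b) = 391.5/(0.85 × 4.45 × 23.3) = 4.44 in.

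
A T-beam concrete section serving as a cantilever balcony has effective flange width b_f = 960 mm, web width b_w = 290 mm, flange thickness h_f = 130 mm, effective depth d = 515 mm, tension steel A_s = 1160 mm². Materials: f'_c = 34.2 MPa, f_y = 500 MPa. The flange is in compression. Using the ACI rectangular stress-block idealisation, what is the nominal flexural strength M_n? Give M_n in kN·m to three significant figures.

M_n ≈ 293 kN·m

Tension: T = A_s f_y = 1160 × 500 = 580000 N.
Try a within the flange: a = T/(0.85 f'_c b_f) = 580000/(0.85 × 34.2 × 960) = 20.78 mm.
Since a = 20.78 ≤ h_f = 130 mm, the stress block lies entirely in the flange; analyse as a rectangular beam of width b_f.
M_n = T(d − a/2) = 580000 × (515 − 10.39) = 292.67 × 10⁶ N·mm.
M_n = 292.67 kN·m.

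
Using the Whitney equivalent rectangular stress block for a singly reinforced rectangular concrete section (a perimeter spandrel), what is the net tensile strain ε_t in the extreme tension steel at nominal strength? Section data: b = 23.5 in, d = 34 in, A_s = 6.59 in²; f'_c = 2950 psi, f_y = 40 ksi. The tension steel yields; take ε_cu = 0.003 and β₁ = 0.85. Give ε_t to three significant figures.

a = A_s f_y/(0.85 f'_c b) = 4.473 in.
β₁ = 0.85, so c = a/β₁ = 4.473/0.85 = 5.262 in.
From the linear strain diagram with ε_cu = 0.003: ε_t = 0.003 (d − c)/c = 0.003 × (34 − 5.262)/5.262 = 0.0164.
Since ε_t ≥ 0.005, the section is tension-controlled.

ε_t ≈ 0.0164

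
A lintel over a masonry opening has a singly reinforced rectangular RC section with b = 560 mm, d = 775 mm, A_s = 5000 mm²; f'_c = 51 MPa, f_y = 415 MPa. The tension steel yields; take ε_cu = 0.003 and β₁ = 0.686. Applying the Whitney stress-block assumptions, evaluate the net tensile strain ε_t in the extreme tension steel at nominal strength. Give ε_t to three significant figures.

ε_t ≈ 0.0157

a = A_s f_y/(0.85 f'_c b) = 85.48 mm.
β₁ = 0.686, so c = a/β₁ = 85.48/0.686 = 124.61 mm.
From the linear strain diagram with ε_cu = 0.003: ε_t = 0.003 (d − c)/c = 0.003 × (775 − 124.61)/124.61 = 0.0157.
Since ε_t ≥ 0.005, the section is tension-controlled.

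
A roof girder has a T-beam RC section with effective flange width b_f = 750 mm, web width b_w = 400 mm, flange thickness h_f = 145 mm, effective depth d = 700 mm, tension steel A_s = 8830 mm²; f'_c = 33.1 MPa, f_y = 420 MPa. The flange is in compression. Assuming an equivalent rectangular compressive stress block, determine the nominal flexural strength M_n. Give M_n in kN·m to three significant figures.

Tension: T = A_s f_y = 8830 × 420 = 3708600 N.
Try a within the flange: a = T/(0.85 f'_c b_f) = 3708600/(0.85 × 33.1 × 750) = 175.75 mm.
a = 175.75 > h_f = 145 mm: the block extends into the web. Split into flange-overhang and web parts.
C_f = 0.85 f'_c (b_f − b_w) h_f = 0.85 × 33.1 × (750 − 400) × 145 = 1427851 N.
Remaining web compression depth: a_w = (T − C_f)/(0.85 f'_c b_w) = (3708600 − 1427851)/(0.85 × 33.1 × 400) = 202.66 mm.
M_n = C_f(d − h_f/2) + (T − C_f)(d − a_w/2) = 1427851 × (700 − 72.5) + 2280749 × (700 − 101.33) = 895.98 + 1365.42 = 2261.40 × 10⁶ N·mm.
M_n = 2261.40 kN·m.

M_n ≈ 2260 kN·m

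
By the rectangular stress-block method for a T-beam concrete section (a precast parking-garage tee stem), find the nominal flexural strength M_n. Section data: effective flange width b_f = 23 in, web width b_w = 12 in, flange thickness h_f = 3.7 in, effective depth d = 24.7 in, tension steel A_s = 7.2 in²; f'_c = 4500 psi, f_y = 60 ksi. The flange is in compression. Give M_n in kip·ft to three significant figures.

M_n ≈ 796 kip·ft

Tension: T = A_s f_y = 7.2 × 60 = 432 kips.
Try a within the flange: a = T/(0.85 f'_c b_f) = 432/(0.85 × 4.5 × 23) = 4.910 in.
a = 4.910 > h_f = 3.7 in: the block extends into the web. Split into flange-overhang and web parts.
C_f = 0.85 f'_c (b_f − b_w) h_f = 0.85 × 4.5 × (23 − 12) × 3.7 = 155.7 kips.
Remaining web compression depth: a_w = (T − C_f)/(0.85 f'_c b_w) = (432 − 155.7)/(0.85 × 4.5 × 12) = 6.020 in.
M_n = C_f(d − h_f/2) + (T − C_f)(d − a_w/2) = 155.7 × (24.7 − 1.85) + 276.3 × (24.7 − 3.01) = 3557.7 + 5992.9 = 9550.6 kip·in.
M_n = 9550.6/12 = 795.88 kip·ft.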